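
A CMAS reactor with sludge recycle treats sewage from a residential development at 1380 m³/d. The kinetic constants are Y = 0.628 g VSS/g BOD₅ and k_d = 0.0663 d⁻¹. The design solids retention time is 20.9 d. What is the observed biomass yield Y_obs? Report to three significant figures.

Observed yield with endogenous decay: Y_obs = Y / (1 + k_d·θ_c) = 0.628 / (1 + 0.0663 × 20.9) = 0.628 / 2.386 = 0.2632 g VSS/g BOD₅.

Y_obs ≈ 0.263 g VSS/g BOD₅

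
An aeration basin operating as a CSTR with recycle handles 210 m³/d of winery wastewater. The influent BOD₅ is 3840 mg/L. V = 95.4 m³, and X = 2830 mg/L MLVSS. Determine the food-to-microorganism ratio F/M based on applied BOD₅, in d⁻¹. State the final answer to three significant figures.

F/M ≈ 2.99 d⁻¹

F/M = applied load / biomass = Q·S₀/(V·X) = 210 × 3840 / (95.40 × 2830) = 2.987 d⁻¹.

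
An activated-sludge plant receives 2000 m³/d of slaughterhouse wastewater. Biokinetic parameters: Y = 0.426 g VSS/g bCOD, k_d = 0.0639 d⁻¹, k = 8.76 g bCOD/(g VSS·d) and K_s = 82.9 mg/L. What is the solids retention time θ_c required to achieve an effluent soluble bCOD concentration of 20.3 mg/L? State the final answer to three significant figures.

Specific growth rate at S = 20.3 mg/L: μ = YkS/(K_s+S) = 0.426·8.76·20.3/(82.9+20.3) = 0.7341 d⁻¹.
θ_c = 1/(μ − k_d) = 1/(0.7341 − 0.0639) = 1/0.6702 = 1.492 d.

θ_c ≈ 1.49 d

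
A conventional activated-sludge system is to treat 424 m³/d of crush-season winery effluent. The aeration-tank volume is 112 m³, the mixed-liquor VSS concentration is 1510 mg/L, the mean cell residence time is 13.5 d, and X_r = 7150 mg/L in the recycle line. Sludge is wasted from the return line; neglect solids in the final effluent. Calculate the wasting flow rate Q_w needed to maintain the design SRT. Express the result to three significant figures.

Q_w ≈ 1.75 m³/d

Q_w = (V·X)/(θ_c X_r) = 112.0 × 1510 / (13.5 × 7150) = 1.752 m³/d.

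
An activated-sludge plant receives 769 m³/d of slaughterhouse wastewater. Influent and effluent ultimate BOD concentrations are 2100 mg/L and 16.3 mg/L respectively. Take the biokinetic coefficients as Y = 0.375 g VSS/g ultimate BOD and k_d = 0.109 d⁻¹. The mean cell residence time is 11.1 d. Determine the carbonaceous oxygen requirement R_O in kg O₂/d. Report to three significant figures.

Observed yield with endogenous decay: Y_obs = Y / (1 + k_d·θ_c) = 0.375 / (1 + 0.109 × 11.1) = 0.375 / 2.210 = 0.1697 g VSS/g ultimate BOD.
Mass of ultimate BOD removed per day: Q(S₀ − S) = 769 × 2084 g/m³ = 1602 kg/d.
Biomass synthesised: P_X = Y_obs × 1602 = 271.9 kg VSS/d.
R_O = Q·ΔS − 1.42 P_X = 1602 − 386.1 = 1216 kg O₂/d.

R_O ≈ 1220 kg O₂/d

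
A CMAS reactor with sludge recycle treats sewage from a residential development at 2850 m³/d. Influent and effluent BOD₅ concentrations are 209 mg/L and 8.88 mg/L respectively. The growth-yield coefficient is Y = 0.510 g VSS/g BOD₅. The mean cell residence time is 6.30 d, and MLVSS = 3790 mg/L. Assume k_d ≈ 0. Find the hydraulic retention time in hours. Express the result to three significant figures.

τ ≈ 4.07 h

Biomass mass balance (decay neglected): V·X = Y·Q·(S₀ − S)·θ_c, so V = 0.510 × 2850 × (209 − 8.88) × 6.30 / 3790 = 483.5 m³.
τ = V/Q = 483.5/2850 = 0.1697 d, or 4.072 h.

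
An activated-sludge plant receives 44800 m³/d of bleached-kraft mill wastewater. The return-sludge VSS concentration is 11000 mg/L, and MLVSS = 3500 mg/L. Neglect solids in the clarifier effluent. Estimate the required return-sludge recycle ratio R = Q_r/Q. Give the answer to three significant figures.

R ≈ 0.467

R = Q_r/Q = X/(X_r − X) = 3500 / (11000 − 3500) = 0.4667.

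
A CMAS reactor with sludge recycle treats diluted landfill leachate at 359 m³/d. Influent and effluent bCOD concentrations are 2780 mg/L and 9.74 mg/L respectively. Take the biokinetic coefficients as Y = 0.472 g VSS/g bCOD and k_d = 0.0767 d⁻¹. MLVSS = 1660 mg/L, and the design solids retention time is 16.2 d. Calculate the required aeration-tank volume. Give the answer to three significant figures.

Steady-state biomass mass balance: V·X·(1 + k_d·θ_c) = Y·Q·(S₀ − S)·θ_c, so V = 0.472 × 359 × (2780 − 9.74) × 16.2 / [1660 × (1 + 0.0767 × 16.2)] = 7.6×10^6 / 3723 = 2043 m³.

V ≈ 2040 m³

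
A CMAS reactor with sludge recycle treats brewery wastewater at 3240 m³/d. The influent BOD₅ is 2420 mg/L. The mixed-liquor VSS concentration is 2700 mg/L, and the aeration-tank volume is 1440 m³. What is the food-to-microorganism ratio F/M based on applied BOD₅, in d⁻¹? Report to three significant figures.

F/M ≈ 2.02 d⁻¹

Food-to-microorganism ratio F/M = Q S₀ / (V X) = 3240 × 2420 / (1440 × 2700) = 2.017 d⁻¹.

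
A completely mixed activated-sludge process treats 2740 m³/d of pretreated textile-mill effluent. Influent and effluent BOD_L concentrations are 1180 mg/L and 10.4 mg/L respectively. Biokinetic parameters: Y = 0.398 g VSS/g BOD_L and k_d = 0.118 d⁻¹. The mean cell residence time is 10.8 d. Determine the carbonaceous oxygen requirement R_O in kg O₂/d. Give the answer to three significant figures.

The observed yield is Y_obs = Y/(1 + k_d·θ_c) = 0.398 / (1 + 0.118 × 10.8) = 0.398 / 2.274 = 0.1750 g VSS per g BOD_L removed.
Substrate removed = Q·(S₀ − S) = 2740 m³/d × (1180 − 10.4) g/m³ = 3.2×10^6 g/d = 3205 kg/d.
Net sludge production P_X = 0.1750 × 3205 = 560.8 kg VSS/d.
R_O = Q·(S₀ − S) − 1.42·P_X = 3205 − 1.42 × 560.8 = 2408 kg O₂/d.

R_O ≈ 2410 kg O₂/d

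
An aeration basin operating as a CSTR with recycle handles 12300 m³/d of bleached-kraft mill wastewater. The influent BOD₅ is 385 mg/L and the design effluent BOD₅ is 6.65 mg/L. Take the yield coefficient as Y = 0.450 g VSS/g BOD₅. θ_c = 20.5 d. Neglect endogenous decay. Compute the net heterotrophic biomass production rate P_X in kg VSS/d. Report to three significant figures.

P_X ≈ 2090 kg VSS/d

With endogenous decay neglected, the observed yield equals the true yield: Y_obs = Y = 0.450 g VSS/g BOD₅.
Mass of BOD₅ removed per day: Q(S₀ − S) = 12300 × 378.4 g/m³ = 4654 kg/d.
So the net sludge growth is P_X = 0.4500 × 4654 = 2094 kg VSS/d.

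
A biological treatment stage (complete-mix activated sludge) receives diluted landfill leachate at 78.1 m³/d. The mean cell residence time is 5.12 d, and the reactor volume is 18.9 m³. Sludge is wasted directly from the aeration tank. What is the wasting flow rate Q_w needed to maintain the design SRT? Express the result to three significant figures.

With mixed-liquor wasting, θ_c = V/Q_w, so Q_w = V/θ_c = 18.90/5.12 = 3.691 m³/d.

Q_w ≈ 3.69 m³/d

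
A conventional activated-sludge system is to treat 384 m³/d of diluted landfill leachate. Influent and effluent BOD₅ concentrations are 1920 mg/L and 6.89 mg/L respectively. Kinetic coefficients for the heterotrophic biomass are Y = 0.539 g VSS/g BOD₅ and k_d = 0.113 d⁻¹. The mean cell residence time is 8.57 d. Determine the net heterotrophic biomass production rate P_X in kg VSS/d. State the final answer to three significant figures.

P_X ≈ 201 kg VSS/d

Observed yield with endogenous decay: Y_obs = Y / (1 + k_d·θ_c) = 0.539 / (1 + 0.113 × 8.57) = 0.539 / 1.968 = 0.2738 g VSS/g BOD₅.
ΔS = 1920 − 6.89 = 1913 mg/L, so the substrate removal rate is 384 × 1913/1000 = 734.6 kg BOD₅/d.
So the net sludge growth is P_X = 0.2738 × 734.6 = 201.2 kg VSS/d.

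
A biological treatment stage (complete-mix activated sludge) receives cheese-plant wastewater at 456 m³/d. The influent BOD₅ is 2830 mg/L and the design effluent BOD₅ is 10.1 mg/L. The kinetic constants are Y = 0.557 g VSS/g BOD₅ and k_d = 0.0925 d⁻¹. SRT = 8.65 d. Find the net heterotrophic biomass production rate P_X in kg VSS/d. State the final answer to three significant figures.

P_X ≈ 398 kg VSS/d

Correct the yield for decay: Y_obs = Y/(1 + k_d θ_c) = 0.557 / (1 + 0.0925 × 8.65) = 0.557 / 1.800 = 0.3094.
Q·(S₀ − S) = 456 × (2830 − 10.1) × 10⁻³ = 1286 kg/d removed.
Biomass produced: P_X = Y_obs·Q·ΔS = 0.3094 × 1286 ≈ 397.9 kg VSS/d.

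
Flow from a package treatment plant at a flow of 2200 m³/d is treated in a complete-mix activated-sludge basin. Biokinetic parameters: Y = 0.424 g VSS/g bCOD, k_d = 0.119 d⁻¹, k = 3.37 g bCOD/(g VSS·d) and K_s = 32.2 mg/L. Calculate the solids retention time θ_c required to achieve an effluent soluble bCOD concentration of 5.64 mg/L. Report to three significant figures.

θ_c ≈ 10.6 d

At the target effluent, Y k S/(K_s+S) = 0.424×3.37×5.64/37.84 = 0.2130 d⁻¹.
θ_c = 1/(μ − k_d) = 1/(0.2130 − 0.119) = 1/0.09397 = 10.64 d.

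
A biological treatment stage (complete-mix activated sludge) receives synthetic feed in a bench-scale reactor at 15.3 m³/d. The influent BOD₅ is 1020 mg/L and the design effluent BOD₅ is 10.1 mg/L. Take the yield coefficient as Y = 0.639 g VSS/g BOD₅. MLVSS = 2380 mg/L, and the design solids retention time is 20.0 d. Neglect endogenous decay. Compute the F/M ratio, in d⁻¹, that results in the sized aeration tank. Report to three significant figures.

F/M ≈ 0.0790 d⁻¹

With k_d = 0 the design equation reduces to V = Y Q (S₀−S) θ_c / X = 0.639 × 15.3 × (1020 − 10.1) × 20.0 / 2380 = 82.97 m³.
F/M = Q·S₀ / (V·X) = 15.3 × 1020 / (82.97 × 2380) = 0.07903 g BOD₅·(g VSS·d)⁻¹.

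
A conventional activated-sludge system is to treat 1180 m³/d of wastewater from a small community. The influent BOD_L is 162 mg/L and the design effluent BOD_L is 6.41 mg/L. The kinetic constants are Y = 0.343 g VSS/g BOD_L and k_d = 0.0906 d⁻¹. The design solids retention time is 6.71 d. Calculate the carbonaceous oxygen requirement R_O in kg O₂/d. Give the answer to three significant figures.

R_O ≈ 128 kg O₂/d

Observed yield with endogenous decay: Y_obs = Y / (1 + k_d·θ_c) = 0.343 / (1 + 0.0906 × 6.71) = 0.343 / 1.608 = 0.2133 g VSS/g BOD_L.
ΔS = 162 − 6.41 = 155.6 mg/L, so the substrate removal rate is 1180 × 155.6/1000 = 183.6 kg BOD_L/d.
P_X = Y_obs·Q·(S₀ − S) = 0.2133 × 183.6 = 39.16 kg VSS/d.
R_O = Q·ΔS − 1.42 P_X = 183.6 − 55.61 = 128.0 kg O₂/d.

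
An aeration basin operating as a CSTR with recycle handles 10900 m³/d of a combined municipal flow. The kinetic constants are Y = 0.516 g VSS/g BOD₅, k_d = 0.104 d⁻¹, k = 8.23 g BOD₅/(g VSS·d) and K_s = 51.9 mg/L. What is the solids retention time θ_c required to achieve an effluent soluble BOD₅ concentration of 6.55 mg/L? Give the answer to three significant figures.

θ_c ≈ 2.69 d

Specific growth rate at S = 6.55 mg/L: μ = YkS/(K_s+S) = 0.516·8.23·6.55/(51.9+6.55) = 0.4759 d⁻¹.
Then 1/θ_c = μ − k_d = 0.4759 − 0.104 = 0.3719 d⁻¹, giving θ_c = 2.689 d.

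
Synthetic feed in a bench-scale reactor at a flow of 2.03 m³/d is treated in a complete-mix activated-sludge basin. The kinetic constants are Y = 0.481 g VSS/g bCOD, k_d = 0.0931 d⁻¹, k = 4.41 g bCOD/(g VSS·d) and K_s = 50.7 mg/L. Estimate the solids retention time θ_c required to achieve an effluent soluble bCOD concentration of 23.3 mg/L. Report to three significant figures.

θ_c ≈ 1.74 d

From 1/θ_c = Y·k·S/(K_s + S) − k_d: Y·k·S/(K_s+S) = 0.481 × 4.41 × 23.3 / (50.7 + 23.3) = 0.6679 d⁻¹.
Then 1/θ_c = μ − k_d = 0.6679 − 0.0931 = 0.5748 d⁻¹, giving θ_c = 1.740 d.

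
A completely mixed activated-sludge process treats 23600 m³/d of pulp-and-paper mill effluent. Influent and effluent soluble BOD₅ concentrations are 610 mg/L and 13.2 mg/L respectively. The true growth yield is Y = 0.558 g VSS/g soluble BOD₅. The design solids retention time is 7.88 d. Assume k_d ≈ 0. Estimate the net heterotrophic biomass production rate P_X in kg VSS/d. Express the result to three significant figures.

With endogenous decay neglected, the observed yield equals the true yield: Y_obs = Y = 0.558 g VSS/g soluble BOD₅.
Substrate removed = Q·(S₀ − S) = 23600 m³/d × (610 − 13.2) g/m³ = 1.41×10^7 g/d = 14084 kg/d.
Net biomass production P_X = Y_obs × Q·(S₀ − S) = 0.5580 × 14084 = 7859 kg VSS/d.

P_X ≈ 7860 kg VSS/d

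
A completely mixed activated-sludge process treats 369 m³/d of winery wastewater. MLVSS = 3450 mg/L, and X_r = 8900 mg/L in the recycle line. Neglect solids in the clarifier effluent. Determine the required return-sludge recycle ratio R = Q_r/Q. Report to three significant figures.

R ≈ 0.633

R = Q_r/Q = X/(X_r − X) = 3450 / (8900 − 3450) = 0.6330.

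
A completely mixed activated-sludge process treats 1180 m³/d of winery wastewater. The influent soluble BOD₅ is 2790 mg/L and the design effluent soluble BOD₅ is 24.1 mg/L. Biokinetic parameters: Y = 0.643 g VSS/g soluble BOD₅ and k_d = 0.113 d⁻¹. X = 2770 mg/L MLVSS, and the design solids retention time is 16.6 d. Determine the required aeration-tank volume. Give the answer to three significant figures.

Rearranging the biomass balance for a CMAS with decay, V = Y·Q·ΔS·θ_c / [X·(1+k_d θ_c)] = 0.643 × 1180 × (2790 − 24.1) × 16.6 / [2770 × (1 + 0.113 × 16.6)] = 3.48×10^7 / 7966 = 4373 m³.

V ≈ 4370 m³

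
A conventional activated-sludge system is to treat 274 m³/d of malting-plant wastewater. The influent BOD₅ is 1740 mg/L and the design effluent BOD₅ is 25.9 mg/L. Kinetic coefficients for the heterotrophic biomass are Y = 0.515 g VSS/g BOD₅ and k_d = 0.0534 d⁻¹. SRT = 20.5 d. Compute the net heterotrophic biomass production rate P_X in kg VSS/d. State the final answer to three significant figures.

Correct the yield for decay: Y_obs = Y/(1 + k_d θ_c) = 0.515 / (1 + 0.0534 × 20.5) = 0.515 / 2.095 = 0.2459.
Q·(S₀ − S) = 274 × (1740 − 25.9) × 10⁻³ = 469.7 kg/d removed.
Net biomass production P_X = Y_obs × Q·(S₀ − S) = 0.2459 × 469.7 = 115.5 kg VSS/d.

P_X ≈ 115 kg VSS/d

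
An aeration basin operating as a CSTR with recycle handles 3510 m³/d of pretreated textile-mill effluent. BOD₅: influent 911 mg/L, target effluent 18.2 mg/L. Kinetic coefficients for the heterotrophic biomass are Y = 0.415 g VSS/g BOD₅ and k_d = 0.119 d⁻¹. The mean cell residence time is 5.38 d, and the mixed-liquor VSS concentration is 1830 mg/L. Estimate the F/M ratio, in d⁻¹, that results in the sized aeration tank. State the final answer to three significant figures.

Steady-state biomass mass balance: V·X·(1 + k_d·θ_c) = Y·Q·(S₀ − S)·θ_c, so V = 0.415 × 3510 × (911 − 18.2) × 5.38 / [1830 × (1 + 0.119 × 5.38)] = 7×10^6 / 3002 = 2331 m³.
Food-to-microorganism ratio F/M = Q S₀ / (V X) = 3510 × 911 / (2331 × 1830) = 0.7496 d⁻¹.

F/M ≈ 0.750 d⁻¹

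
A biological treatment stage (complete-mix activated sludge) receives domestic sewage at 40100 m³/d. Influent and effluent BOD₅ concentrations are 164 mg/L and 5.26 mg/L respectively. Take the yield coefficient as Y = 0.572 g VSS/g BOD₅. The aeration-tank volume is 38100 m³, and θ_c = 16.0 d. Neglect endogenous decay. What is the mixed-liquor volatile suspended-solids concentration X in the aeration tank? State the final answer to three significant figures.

X ≈ 1530 mg/L

Without decay, X = Y Q (S₀−S) θ_c / V = 0.572 × 40100 × (164 − 5.26) × 16.0 / 38100 = 1529 mg/L.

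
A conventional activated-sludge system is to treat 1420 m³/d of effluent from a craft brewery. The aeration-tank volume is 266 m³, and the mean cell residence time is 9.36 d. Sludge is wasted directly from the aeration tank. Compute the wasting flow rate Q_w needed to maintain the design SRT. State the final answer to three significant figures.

Q_w ≈ 28.4 m³/d

For wasting at MLVSS concentration, Q_w = V/θ_c = 266.0/9.36 = 28.42 m³/d.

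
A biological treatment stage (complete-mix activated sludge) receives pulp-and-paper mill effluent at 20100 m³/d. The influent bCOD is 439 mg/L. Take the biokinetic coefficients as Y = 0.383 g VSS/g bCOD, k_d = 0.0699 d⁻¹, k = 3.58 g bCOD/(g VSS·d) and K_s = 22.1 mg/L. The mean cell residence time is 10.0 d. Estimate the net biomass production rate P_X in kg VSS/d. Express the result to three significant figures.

For a completely mixed reactor with recycle the Lawrence–McCarty relation gives S = K_s·(1 + k_d·θ_c) / [θ_c·(Y·k − k_d) − 1] = 22.1 × (1 + 0.0699 × 10.0) / [10.0 × (0.383 × 3.58 − 0.0699) − 1] = 37.55 / 12.01 = 3.126 mg/L.
Observed yield with endogenous decay: Y_obs = Y / (1 + k_d·θ_c) = 0.383 / (1 + 0.0699 × 10.0) = 0.383 / 1.699 = 0.2254 g VSS/g bCOD.
ΔS = 439 − 3.13 = 435.9 mg/L, so the substrate removal rate is 20100 × 435.9/1000 = 8761 kg bCOD/d.
P_X = Y_obs · Q(S₀ − S) = 0.2254 × 8761 = 1975 kg VSS/d.

P_X ≈ 1970 kg VSS/d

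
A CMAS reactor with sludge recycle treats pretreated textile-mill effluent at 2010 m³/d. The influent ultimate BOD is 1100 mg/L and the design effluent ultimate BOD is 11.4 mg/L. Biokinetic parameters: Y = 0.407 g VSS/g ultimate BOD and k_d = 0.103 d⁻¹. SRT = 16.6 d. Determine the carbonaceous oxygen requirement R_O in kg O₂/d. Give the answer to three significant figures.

Correct the yield for decay: Y_obs = Y/(1 + k_d θ_c) = 0.407 / (1 + 0.103 × 16.6) = 0.407 / 2.710 = 0.1502.
Q·(S₀ − S) = 2010 × (1100 − 11.4) × 10⁻³ = 2188 kg/d removed.
Net sludge production P_X = 0.1502 × 2188 = 328.6 kg VSS/d.
R_O = Q·ΔS − 1.42 P_X = 2188 − 466.7 = 1721 kg O₂/d.

R_O ≈ 1720 kg O₂/d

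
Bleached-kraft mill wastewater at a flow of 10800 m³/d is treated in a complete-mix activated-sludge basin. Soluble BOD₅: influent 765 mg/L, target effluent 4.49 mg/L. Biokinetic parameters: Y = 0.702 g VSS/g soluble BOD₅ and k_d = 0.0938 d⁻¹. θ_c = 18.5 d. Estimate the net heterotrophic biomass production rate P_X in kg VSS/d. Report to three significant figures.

Y_obs = Y / (1 + k_d θ_c) = 0.702 / (1 + 0.0938 × 18.5) = 0.702 / 2.735 = 0.2566.
Q·(S₀ − S) = 10800 × (765 − 4.49) × 10⁻³ = 8214 kg/d removed.
Biomass produced: P_X = Y_obs·Q·ΔS = 0.2566 × 8214 ≈ 2108 kg VSS/d.

P_X ≈ 2110 kg VSS/d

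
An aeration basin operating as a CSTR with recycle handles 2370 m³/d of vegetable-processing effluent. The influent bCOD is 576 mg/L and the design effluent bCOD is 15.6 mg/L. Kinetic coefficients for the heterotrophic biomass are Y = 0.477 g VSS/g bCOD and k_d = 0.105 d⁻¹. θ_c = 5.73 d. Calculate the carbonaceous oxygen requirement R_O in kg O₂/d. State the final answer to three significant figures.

Y_obs = Y / (1 + k_d θ_c) = 0.477 / (1 + 0.105 × 5.73) = 0.477 / 1.602 = 0.2978.
Substrate removed = Q·(S₀ − S) = 2370 m³/d × (576 − 15.6) g/m³ = 1.33×10^6 g/d = 1328 kg/d.
Net sludge production P_X = 0.2978 × 1328 = 395.5 kg VSS/d.
R_O = Q·(S₀ − S) − 1.42·P_X = 1328 − 1.42 × 395.5 = 766.5 kg O₂/d.

R_O ≈ 766 kg O₂/d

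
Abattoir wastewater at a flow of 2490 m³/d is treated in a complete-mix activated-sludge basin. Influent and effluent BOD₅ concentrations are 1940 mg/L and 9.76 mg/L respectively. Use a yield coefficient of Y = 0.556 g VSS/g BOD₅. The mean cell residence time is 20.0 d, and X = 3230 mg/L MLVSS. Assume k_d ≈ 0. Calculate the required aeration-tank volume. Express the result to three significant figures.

With k_d = 0 the design equation reduces to V = Y Q (S₀−S) θ_c / X = 0.556 × 2490 × (1940 − 9.76) × 20.0 / 3230 = 16547 m³.

V ≈ 16500 m³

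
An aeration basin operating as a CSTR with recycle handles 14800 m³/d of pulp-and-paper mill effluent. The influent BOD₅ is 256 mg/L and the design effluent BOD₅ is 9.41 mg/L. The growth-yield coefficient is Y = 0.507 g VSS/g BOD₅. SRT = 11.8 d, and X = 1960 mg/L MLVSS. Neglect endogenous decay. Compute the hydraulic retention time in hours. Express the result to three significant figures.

Biomass mass balance (decay neglected): V·X = Y·Q·(S₀ − S)·θ_c, so V = 0.507 × 14800 × (256 − 9.41) × 11.8 / 1960 = 11140 m³.
Hydraulic retention time τ = V/Q = 11140 / 14800 = 0.7527 d = 18.06 h.

τ ≈ 18.1 h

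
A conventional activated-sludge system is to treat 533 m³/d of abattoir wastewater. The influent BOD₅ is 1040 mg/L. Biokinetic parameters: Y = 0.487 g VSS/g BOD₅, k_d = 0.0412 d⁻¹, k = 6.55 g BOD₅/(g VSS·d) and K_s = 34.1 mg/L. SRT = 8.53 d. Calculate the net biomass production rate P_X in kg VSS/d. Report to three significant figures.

P_X ≈ 199 kg VSS/d

Effluent substrate depends only on kinetics and SRT: S = K_s(1 + k_d θ_c) / [θ_c(Yk − k_d) − 1] = 34.1 × (1 + 0.0412 × 8.53) / [8.53 × (0.487 × 6.55 − 0.0412) − 1] = 46.08 / 25.86 = 1.782 mg/L.
Observed yield with endogenous decay: Y_obs = Y / (1 + k_d·θ_c) = 0.487 / (1 + 0.0412 × 8.53) = 0.487 / 1.351 = 0.3604 g VSS/g BOD₅.
ΔS = 1040 − 1.78 = 1038 mg/L, so the substrate removal rate is 533 × 1038/1000 = 553.4 kg BOD₅/d.
Biomass produced: P_X = Y_obs·Q·ΔS = 0.3604 × 553.4 ≈ 199.4 kg VSS/d.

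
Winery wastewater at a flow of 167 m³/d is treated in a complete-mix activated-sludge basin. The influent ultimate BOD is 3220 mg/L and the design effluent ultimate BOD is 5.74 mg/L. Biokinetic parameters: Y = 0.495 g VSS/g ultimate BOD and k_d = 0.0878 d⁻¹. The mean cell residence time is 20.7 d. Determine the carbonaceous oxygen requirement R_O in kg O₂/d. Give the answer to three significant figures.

Y_obs = Y / (1 + k_d θ_c) = 0.495 / (1 + 0.0878 × 20.7) = 0.495 / 2.817 = 0.1757.
Substrate removed = Q·(S₀ − S) = 167 m³/d × (3220 − 5.74) g/m³ = 5.37×10^5 g/d = 536.8 kg/d.
Net sludge production P_X = 0.1757 × 536.8 = 94.31 kg VSS/d.
Carbonaceous O₂ demand = substrate oxidised − cell-mass equivalent = 536.8 − 1.42 × 94.31 = 402.9 kg O₂/d.

R_O ≈ 403 kg O₂/d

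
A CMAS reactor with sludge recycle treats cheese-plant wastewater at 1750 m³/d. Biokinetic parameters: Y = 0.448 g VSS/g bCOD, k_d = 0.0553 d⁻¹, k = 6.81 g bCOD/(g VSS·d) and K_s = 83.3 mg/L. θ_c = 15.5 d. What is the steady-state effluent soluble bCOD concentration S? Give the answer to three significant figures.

Effluent substrate depends only on kinetics and SRT: S = K_s(1 + k_d θ_c) / [θ_c(Yk − k_d) − 1] = 83.3 × (1 + 0.0553 × 15.5) / [15.5 × (0.448 × 6.81 − 0.0553) − 1] = 154.7 / 45.43 = 3.405 mg/L.

S ≈ 3.41 mg/L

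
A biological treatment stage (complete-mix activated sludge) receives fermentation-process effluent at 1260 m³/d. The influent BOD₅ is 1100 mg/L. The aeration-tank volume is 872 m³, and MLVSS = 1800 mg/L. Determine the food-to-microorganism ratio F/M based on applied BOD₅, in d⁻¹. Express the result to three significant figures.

F/M ≈ 0.883 d⁻¹

Food-to-microorganism ratio F/M = Q S₀ / (V X) = 1260 × 1100 / (872.0 × 1800) = 0.8830 d⁻¹.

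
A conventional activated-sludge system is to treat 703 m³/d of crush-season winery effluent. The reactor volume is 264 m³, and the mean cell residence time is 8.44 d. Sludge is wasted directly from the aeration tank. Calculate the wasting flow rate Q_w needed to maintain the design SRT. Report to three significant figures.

Q_w ≈ 31.3 m³/d

For wasting at MLVSS concentration, Q_w = V/θ_c = 264.0/8.44 = 31.28 m³/d.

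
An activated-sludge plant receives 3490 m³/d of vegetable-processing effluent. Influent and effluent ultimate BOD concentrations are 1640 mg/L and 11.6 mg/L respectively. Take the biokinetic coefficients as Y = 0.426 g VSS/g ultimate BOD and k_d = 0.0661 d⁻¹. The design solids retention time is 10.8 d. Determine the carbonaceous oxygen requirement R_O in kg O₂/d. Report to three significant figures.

R_O ≈ 3680 kg O₂/d

Observed yield with endogenous decay: Y_obs = Y / (1 + k_d·θ_c) = 0.426 / (1 + 0.0661 × 10.8) = 0.426 / 1.714 = 0.2486 g VSS/g ultimate BOD.
Substrate removed = Q·(S₀ − S) = 3490 m³/d × (1640 − 11.6) g/m³ = 5.68×10^6 g/d = 5683 kg/d.
Biomass synthesised: P_X = Y_obs × 5683 = 1413 kg VSS/d.
R_O = Q·ΔS − 1.42 P_X = 5683 − 2006 = 3677 kg O₂/d.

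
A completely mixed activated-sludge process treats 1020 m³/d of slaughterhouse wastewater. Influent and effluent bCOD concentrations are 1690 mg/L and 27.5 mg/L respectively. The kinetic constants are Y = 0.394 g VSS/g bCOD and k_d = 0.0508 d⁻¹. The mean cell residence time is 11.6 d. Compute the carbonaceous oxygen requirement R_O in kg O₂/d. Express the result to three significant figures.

Observed yield with endogenous decay: Y_obs = Y / (1 + k_d·θ_c) = 0.394 / (1 + 0.0508 × 11.6) = 0.394 / 1.589 = 0.2479 g VSS/g bCOD.
Mass of bCOD removed per day: Q(S₀ − S) = 1020 × 1662 g/m³ = 1696 kg/d.
Biomass synthesised: P_X = Y_obs × 1696 = 420.4 kg VSS/d.
Carbonaceous O₂ demand = substrate oxidised − cell-mass equivalent = 1696 − 1.42 × 420.4 = 1099 kg O₂/d.

R_O ≈ 1100 kg O₂/d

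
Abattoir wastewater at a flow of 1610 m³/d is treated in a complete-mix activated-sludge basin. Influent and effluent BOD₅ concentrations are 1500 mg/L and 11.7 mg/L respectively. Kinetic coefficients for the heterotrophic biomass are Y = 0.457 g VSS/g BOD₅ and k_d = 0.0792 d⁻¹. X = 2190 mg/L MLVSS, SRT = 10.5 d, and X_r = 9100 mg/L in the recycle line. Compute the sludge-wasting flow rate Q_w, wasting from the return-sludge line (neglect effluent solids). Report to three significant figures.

Rearranging the biomass balance for a CMAS with decay, V = Y·Q·ΔS·θ_c / [X·(1+k_d θ_c)] = 0.457 × 1610 × (1500 − 11.7) × 10.5 / [2190 × (1 + 0.0792 × 10.5)] = 1.15×10^7 / 4011 = 2866 m³.
Q_w = (V·X)/(θ_c X_r) = 2866 × 2190 / (10.5 × 9100) = 65.70 m³/d.

Q_w ≈ 65.7 m³/d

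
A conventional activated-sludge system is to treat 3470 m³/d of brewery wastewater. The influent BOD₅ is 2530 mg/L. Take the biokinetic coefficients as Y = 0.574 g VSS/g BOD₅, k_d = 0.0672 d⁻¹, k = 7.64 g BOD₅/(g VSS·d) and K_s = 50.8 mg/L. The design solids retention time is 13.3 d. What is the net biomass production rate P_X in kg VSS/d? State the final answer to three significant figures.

Effluent substrate depends only on kinetics and SRT: S = K_s(1 + k_d θ_c) / [θ_c(Yk − k_d) − 1] = 50.8 × (1 + 0.0672 × 13.3) / [13.3 × (0.574 × 7.64 − 0.0672) − 1] = 96.20 / 56.43 = 1.705 mg/L.
The observed yield is Y_obs = Y/(1 + k_d·θ_c) = 0.574 / (1 + 0.0672 × 13.3) = 0.574 / 1.894 = 0.3031 g VSS per g BOD₅ removed.
Substrate removed = Q·(S₀ − S) = 3470 m³/d × (2530 − 1.70) g/m³ = 8.77×10^6 g/d = 8773 kg/d.
P_X = Y_obs · Q(S₀ − S) = 0.3031 × 8773 = 2659 kg VSS/d.

P_X ≈ 2660 kg VSS/d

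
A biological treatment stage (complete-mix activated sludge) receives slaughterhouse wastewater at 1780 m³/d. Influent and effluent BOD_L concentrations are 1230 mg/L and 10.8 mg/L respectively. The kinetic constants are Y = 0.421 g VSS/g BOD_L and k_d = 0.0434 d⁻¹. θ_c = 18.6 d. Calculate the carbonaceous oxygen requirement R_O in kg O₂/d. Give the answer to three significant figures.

Y_obs = Y / (1 + k_d θ_c) = 0.421 / (1 + 0.0434 × 18.6) = 0.421 / 1.807 = 0.2330.
Substrate removed = Q·(S₀ − S) = 1780 m³/d × (1230 − 10.8) g/m³ = 2.17×10^6 g/d = 2170 kg/d.
P_X = Y_obs·Q·(S₀ − S) = 0.2330 × 2170 = 505.5 kg VSS/d.
Carbonaceous O₂ demand = substrate oxidised − cell-mass equivalent = 2170 − 1.42 × 505.5 = 1452 kg O₂/d.

R_O ≈ 1450 kg O₂/d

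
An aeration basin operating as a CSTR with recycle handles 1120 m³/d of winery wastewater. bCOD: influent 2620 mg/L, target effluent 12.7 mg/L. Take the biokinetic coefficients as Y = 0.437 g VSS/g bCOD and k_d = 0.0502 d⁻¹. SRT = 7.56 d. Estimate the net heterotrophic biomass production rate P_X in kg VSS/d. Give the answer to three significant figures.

P_X ≈ 925 kg VSS/d

Correct the yield for decay: Y_obs = Y/(1 + k_d θ_c) = 0.437 / (1 + 0.0502 × 7.56) = 0.437 / 1.380 = 0.3168.
Q·(S₀ − S) = 1120 × (2620 − 12.7) × 10⁻³ = 2920 kg/d removed.
Biomass produced: P_X = Y_obs·Q·ΔS = 0.3168 × 2920 ≈ 925.0 kg VSS/d.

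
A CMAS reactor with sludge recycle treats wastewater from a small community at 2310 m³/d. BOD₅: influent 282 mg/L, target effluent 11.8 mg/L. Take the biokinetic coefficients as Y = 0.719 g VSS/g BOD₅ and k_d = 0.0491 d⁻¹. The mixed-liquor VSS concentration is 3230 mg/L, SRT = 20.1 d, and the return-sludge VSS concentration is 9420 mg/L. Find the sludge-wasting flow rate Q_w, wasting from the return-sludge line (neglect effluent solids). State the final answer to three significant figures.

Steady-state biomass mass balance: V·X·(1 + k_d·θ_c) = Y·Q·(S₀ − S)·θ_c, so V = 0.719 × 2310 × (282 − 11.8) × 20.1 / [3230 × (1 + 0.0491 × 20.1)] = 9.02×10^6 / 6418 = 1406 m³.
Q_w = (V·X)/(θ_c X_r) = 1406 × 3230 / (20.1 × 9420) = 23.98 m³/d.

Q_w ≈ 24.0 m³/d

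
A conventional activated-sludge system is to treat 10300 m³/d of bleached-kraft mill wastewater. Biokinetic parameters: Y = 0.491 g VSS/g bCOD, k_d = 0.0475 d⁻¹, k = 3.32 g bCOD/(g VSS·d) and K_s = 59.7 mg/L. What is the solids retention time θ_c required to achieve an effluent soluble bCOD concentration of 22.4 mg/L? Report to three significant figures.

θ_c ≈ 2.52 d

At the target effluent, Y k S/(K_s+S) = 0.491×3.32×22.4/82.10 = 0.4448 d⁻¹.
θ_c = 1/(μ − k_d) = 1/(0.4448 − 0.0475) = 1/0.3973 = 2.517 d.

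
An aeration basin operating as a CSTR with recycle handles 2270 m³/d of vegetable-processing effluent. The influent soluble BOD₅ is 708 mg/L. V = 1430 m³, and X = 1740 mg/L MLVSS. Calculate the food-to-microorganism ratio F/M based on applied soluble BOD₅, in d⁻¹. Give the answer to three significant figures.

Food-to-microorganism ratio F/M = Q S₀ / (V X) = 2270 × 708 / (1430 × 1740) = 0.6459 d⁻¹.

F/M ≈ 0.646 d⁻¹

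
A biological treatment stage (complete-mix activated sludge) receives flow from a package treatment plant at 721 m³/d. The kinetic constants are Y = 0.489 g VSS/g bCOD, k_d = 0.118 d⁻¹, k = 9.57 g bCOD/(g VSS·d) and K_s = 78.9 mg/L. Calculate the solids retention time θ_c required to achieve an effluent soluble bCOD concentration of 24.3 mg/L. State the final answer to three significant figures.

From 1/θ_c = Y·k·S/(K_s + S) − k_d: Y·k·S/(K_s+S) = 0.489 × 9.57 × 24.3 / (78.9 + 24.3) = 1.102 d⁻¹.
1/θ_c = 1.102 − 0.118 = 0.9839 d⁻¹, so θ_c = 1.016 d.

θ_c ≈ 1.02 d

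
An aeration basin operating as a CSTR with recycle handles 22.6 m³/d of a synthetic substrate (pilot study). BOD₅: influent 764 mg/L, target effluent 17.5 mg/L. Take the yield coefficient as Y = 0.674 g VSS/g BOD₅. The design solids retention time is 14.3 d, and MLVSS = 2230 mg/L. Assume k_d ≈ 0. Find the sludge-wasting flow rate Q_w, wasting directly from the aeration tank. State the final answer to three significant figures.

Q_w ≈ 5.10 m³/d

With k_d = 0 the design equation reduces to V = Y Q (S₀−S) θ_c / X = 0.674 × 22.6 × (764 − 17.5) × 14.3 / 2230 = 72.92 m³.
Wasting from the aeration tank: Q_w = V / θ_c = 72.92 / 14.3 = 5.099 m³/d.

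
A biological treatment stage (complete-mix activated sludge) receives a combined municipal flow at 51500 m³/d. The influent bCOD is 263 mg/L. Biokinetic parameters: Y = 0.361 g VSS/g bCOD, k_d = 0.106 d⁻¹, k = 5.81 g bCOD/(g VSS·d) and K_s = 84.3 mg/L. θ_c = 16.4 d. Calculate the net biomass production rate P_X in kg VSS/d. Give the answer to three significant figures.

P_X ≈ 1740 kg VSS/d

Effluent substrate depends only on kinetics and SRT: S = K_s(1 + k_d θ_c) / [θ_c(Yk − k_d) − 1] = 84.3 × (1 + 0.106 × 16.4) / [16.4 × (0.361 × 5.81 − 0.106) − 1] = 230.8 / 31.66 = 7.292 mg/L.
Observed yield with endogenous decay: Y_obs = Y / (1 + k_d·θ_c) = 0.361 / (1 + 0.106 × 16.4) = 0.361 / 2.738 = 0.1318 g VSS/g bCOD.
Mass of bCOD removed per day: Q(S₀ − S) = 51500 × 255.7 g/m³ = 13169 kg/d.
Net biomass production P_X = Y_obs × Q·(S₀ − S) = 0.1318 × 13169 = 1736 kg VSS/d.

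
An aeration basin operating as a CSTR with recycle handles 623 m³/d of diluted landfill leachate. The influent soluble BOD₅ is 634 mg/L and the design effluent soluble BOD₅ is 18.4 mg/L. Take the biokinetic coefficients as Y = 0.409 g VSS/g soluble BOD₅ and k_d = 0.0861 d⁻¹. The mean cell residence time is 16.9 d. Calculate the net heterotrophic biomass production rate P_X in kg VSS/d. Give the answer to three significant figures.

Correct the yield for decay: Y_obs = Y/(1 + k_d θ_c) = 0.409 / (1 + 0.0861 × 16.9) = 0.409 / 2.455 = 0.1666.
Q·(S₀ − S) = 623 × (634 − 18.4) × 10⁻³ = 383.5 kg/d removed.
P_X = Y_obs · Q(S₀ − S) = 0.1666 × 383.5 = 63.89 kg VSS/d.

P_X ≈ 63.9 kg VSS/d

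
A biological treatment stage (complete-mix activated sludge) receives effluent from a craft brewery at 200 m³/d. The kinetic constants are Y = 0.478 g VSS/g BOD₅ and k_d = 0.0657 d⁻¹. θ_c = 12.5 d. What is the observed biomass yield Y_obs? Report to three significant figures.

Correct the yield for decay: Y_obs = Y/(1 + k_d θ_c) = 0.478 / (1 + 0.0657 × 12.5) = 0.478 / 1.821 = 0.2625.

Y_obs ≈ 0.262 g VSS/g BOD₅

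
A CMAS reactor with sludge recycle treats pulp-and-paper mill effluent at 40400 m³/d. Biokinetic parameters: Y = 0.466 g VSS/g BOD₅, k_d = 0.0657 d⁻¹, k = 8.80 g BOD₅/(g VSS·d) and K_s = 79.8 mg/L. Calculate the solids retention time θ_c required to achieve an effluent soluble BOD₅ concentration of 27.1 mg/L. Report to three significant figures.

At the target effluent, Y k S/(K_s+S) = 0.466×8.80×27.1/106.9 = 1.040 d⁻¹.
Then 1/θ_c = μ − k_d = 1.040 − 0.0657 = 0.9739 d⁻¹, giving θ_c = 1.027 d.

θ_c ≈ 1.03 d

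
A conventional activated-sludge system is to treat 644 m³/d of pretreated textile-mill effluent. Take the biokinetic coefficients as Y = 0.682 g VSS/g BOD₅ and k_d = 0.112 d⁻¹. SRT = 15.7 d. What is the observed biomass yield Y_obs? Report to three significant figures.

Correct the yield for decay: Y_obs = Y/(1 + k_d θ_c) = 0.682 / (1 + 0.112 × 15.7) = 0.682 / 2.758 = 0.2472.

Y_obs ≈ 0.247 g VSS/g BOD₅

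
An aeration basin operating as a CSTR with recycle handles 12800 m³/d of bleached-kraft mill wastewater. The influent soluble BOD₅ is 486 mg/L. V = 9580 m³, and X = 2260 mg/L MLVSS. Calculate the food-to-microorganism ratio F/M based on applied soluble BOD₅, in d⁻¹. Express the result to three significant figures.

F/M = applied load / biomass = Q·S₀/(V·X) = 12800 × 486 / (9580 × 2260) = 0.2873 d⁻¹.

F/M ≈ 0.287 d⁻¹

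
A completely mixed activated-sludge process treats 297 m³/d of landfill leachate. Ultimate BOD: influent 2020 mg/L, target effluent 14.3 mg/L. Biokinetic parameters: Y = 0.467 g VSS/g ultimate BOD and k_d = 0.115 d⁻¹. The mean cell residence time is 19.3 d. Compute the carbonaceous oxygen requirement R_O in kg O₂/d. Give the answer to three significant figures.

Correct the yield for decay: Y_obs = Y/(1 + k_d θ_c) = 0.467 / (1 + 0.115 × 19.3) = 0.467 / 3.220 = 0.1451.
ΔS = 2020 − 14.3 = 2006 mg/L, so the substrate removal rate is 297 × 2006/1000 = 595.7 kg ultimate BOD/d.
Net sludge production P_X = 0.1451 × 595.7 = 86.41 kg VSS/d.
R_O = Q·(S₀ − S) − 1.42·P_X = 595.7 − 1.42 × 86.41 = 473.0 kg O₂/d.

R_O ≈ 473 kg O₂/d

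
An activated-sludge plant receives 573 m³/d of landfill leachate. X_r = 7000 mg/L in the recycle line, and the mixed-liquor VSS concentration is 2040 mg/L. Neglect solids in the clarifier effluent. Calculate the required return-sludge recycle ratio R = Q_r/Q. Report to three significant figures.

Solids balance on the clarifier gives (1+R)X = R·X_r, so R = X/(X_r − X) = 2040 / (7000 − 2040) = 0.4113.

R ≈ 0.411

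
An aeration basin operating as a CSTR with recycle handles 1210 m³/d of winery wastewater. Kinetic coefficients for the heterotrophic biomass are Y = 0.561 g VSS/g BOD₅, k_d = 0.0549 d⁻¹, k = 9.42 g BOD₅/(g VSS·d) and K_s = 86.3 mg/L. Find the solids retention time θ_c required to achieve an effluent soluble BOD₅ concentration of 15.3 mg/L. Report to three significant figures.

θ_c ≈ 1.35 d

From 1/θ_c = Y·k·S/(K_s + S) − k_d: Y·k·S/(K_s+S) = 0.561 × 9.42 × 15.3 / (86.3 + 15.3) = 0.7958 d⁻¹.
Then 1/θ_c = μ − k_d = 0.7958 − 0.0549 = 0.7409 d⁻¹, giving θ_c = 1.350 d.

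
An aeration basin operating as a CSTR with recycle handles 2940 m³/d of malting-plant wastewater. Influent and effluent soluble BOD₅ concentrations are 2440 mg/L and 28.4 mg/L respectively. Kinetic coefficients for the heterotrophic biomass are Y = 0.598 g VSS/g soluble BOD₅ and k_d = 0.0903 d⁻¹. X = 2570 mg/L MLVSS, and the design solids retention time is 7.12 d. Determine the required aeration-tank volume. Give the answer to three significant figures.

From the SRT design equation V = Y Q (S₀−S) θ_c / [X (1 + k_d θ_c)] = 0.598 × 2940 × (2440 − 28.4) × 7.12 / [2570 × (1 + 0.0903 × 7.12)] = 3.02×10^7 / 4222 = 7150 m³.

V ≈ 7150 m³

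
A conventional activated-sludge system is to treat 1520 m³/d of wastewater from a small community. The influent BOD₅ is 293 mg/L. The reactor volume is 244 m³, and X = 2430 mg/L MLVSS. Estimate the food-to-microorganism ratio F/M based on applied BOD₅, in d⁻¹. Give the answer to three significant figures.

Food-to-microorganism ratio F/M = Q S₀ / (V X) = 1520 × 293 / (244.0 × 2430) = 0.7511 d⁻¹.

F/M ≈ 0.751 d⁻¹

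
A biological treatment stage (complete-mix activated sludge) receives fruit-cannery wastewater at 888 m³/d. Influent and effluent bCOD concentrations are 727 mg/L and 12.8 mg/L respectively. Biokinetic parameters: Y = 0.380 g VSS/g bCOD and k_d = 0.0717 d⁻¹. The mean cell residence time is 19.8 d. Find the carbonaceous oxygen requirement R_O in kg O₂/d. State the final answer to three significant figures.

Correct the yield for decay: Y_obs = Y/(1 + k_d θ_c) = 0.380 / (1 + 0.0717 × 19.8) = 0.380 / 2.420 = 0.1570.
Q·(S₀ − S) = 888 × (727 − 12.8) × 10⁻³ = 634.2 kg/d removed.
Net sludge production P_X = 0.1570 × 634.2 = 99.60 kg VSS/d.
R_O = Q·(S₀ − S) − 1.42·P_X = 634.2 − 1.42 × 99.60 = 492.8 kg O₂/d.

R_O ≈ 493 kg O₂/d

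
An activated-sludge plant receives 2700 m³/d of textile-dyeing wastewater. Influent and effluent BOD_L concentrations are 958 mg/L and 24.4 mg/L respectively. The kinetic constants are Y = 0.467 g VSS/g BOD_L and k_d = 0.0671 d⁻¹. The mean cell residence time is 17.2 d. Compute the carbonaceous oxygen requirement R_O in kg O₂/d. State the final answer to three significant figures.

R_O ≈ 1740 kg O₂/d

Correct the yield for decay: Y_obs = Y/(1 + k_d θ_c) = 0.467 / (1 + 0.0671 × 17.2) = 0.467 / 2.154 = 0.2168.
Substrate removed = Q·(S₀ − S) = 2700 m³/d × (958 − 24.4) g/m³ = 2.52×10^6 g/d = 2521 kg/d.
Biomass synthesised: P_X = Y_obs × 2521 = 546.5 kg VSS/d.
R_O = Q·ΔS − 1.42 P_X = 2521 − 776.0 = 1745 kg O₂/d.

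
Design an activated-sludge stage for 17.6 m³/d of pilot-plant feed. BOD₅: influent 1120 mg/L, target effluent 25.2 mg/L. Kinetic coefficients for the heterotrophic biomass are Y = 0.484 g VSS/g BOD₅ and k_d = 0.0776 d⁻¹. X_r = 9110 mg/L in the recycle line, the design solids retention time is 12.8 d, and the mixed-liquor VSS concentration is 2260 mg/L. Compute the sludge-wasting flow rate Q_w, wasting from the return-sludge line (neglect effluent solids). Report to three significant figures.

Q_w ≈ 0.514 m³/d

Steady-state biomass mass balance: V·X·(1 + k_d·θ_c) = Y·Q·(S₀ − S)·θ_c, so V = 0.484 × 17.6 × (1120 − 25.2) × 12.8 / [2260 × (1 + 0.0776 × 12.8)] = 1.19×10^5 / 4505 = 26.50 m³.
θ_c = V·X/(Q_w·X_r) when wasting from the recycle, so Q_w = V·X/(θ_c·X_r) = 26.50 × 2260 / (12.8 × 9110) = 0.5136 m³/d.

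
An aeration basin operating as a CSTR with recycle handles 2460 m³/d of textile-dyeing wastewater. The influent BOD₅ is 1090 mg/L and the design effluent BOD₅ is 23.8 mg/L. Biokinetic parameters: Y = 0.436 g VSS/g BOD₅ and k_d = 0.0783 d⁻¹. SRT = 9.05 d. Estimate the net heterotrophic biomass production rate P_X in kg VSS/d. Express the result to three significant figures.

P_X ≈ 669 kg VSS/d

Y_obs = Y / (1 + k_d θ_c) = 0.436 / (1 + 0.0783 × 9.05) = 0.436 / 1.709 = 0.2552.
Mass of BOD₅ removed per day: Q(S₀ − S) = 2460 × 1066 g/m³ = 2623 kg/d.
Net biomass production P_X = Y_obs × Q·(S₀ − S) = 0.2552 × 2623 = 669.3 kg VSS/d.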